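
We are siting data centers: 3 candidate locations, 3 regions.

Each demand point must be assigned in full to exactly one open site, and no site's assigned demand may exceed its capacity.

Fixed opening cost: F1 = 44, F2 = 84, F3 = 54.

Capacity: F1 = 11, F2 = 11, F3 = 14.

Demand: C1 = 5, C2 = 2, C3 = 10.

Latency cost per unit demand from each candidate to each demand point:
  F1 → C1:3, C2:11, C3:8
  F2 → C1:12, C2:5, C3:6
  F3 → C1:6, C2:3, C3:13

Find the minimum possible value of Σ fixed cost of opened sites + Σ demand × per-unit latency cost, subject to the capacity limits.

214

Open {F1, F3}; cheapest assignment that respects the capacities:
  F1 (cap 11, load 10): C3 — cost 10×8 = 80
  F3 (cap 14, load 7): C1, C2 — cost 5×6 + 2×3 = 36
  Shipping 116, fixed 98 → total 214.
  Any other capacity-feasible assignment to {F1, F3} ships for at least 116.
Compare {F1, F2}: its best feasible assignment gives total 225.
Compare {F2, F3}: its best feasible assignment gives total 234.
Every other set of open sites that can feasibly serve all demand totals ≥ 225 even under its best assignment. Minimum: 214.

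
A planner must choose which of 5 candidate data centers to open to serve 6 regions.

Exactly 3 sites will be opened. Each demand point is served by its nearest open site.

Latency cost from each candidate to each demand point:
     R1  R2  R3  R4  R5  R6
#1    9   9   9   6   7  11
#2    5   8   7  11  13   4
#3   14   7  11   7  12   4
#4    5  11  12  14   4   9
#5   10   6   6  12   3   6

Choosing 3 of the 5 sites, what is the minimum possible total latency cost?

Open {#1, #2, #5}.
  R1→#2 5, R2→#5 6, R3→#5 6, R4→#1 6, R5→#5 3, R6→#2 4  ⇒ total 30.
Compare {#2, #3, #5}: total 31.
Compare {#3, #4, #5}: total 31.
No size-3 selection does better; minimum is 30.

30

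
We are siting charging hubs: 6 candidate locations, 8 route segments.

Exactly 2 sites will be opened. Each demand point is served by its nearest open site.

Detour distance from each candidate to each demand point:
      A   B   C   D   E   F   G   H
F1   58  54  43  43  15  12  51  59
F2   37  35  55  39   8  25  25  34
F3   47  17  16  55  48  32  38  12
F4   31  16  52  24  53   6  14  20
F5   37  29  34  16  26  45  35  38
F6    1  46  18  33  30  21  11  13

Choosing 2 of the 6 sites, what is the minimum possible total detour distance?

119

Open {F4, F6}.
  A→F6 1, B→F4 16, C→F6 18, D→F4 24, E→F6 30, F→F4 6, G→F6 11, H→F6 13  ⇒ total 119.
Compare {F5, F6}: total 135.
Compare {F2, F6}: total 140.
No size-2 selection does better; minimum is 119.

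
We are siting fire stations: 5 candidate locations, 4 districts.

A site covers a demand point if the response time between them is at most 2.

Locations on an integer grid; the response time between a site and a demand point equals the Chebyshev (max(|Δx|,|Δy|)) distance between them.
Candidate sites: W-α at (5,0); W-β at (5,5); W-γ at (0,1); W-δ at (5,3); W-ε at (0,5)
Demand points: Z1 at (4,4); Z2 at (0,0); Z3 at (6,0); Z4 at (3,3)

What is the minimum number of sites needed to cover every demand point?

3

Coverage sets (demand points within 2 of each site):
  W-α: {Z3}
  W-β: {Z1, Z4}
  W-γ: {Z2}
  W-δ: {Z1, Z4}
  W-ε: {}
No 2 sites suffice: every size-2 union leaves at least one demand point uncovered.
But {W-α, W-β, W-γ} covers everything, so the minimum is 3.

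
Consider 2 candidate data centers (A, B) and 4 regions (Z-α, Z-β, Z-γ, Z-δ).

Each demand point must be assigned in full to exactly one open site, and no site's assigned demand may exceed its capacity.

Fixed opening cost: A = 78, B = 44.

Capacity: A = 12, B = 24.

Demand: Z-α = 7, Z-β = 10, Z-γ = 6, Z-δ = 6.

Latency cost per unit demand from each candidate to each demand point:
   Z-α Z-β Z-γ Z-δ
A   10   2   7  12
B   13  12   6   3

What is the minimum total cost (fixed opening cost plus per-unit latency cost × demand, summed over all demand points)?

Open {A, B}; cheapest assignment that respects the capacities:
  A (cap 12, load 10): Z-β — cost 10×2 = 20
  B (cap 24, load 19): Z-α, Z-γ, Z-δ — cost 7×13 + 6×6 + 6×3 = 145
  Shipping 165, fixed 122 → total 287.
  Any other capacity-feasible assignment to {A, B} ships for at least 165.
Total demand is 29 and no other set of sites has combined capacity ≥ 29, so {A, B} is the only feasible choice of open sites. Minimum: 287.

287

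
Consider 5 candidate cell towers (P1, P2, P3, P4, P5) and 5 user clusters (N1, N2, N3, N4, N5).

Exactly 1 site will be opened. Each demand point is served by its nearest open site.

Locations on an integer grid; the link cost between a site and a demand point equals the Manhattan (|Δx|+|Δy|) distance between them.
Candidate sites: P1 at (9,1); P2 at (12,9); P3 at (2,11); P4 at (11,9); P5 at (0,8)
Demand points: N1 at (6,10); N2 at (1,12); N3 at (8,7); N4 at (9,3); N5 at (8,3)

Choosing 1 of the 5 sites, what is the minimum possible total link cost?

41

Open {P4}.
  N1→P4 6, N2→P4 13, N3→P4 5, N4→P4 8, N5→P4 9  ⇒ total 41.
Compare {P1}: total 43.
Compare {P2}: total 46.
No size-1 selection does better; minimum is 41.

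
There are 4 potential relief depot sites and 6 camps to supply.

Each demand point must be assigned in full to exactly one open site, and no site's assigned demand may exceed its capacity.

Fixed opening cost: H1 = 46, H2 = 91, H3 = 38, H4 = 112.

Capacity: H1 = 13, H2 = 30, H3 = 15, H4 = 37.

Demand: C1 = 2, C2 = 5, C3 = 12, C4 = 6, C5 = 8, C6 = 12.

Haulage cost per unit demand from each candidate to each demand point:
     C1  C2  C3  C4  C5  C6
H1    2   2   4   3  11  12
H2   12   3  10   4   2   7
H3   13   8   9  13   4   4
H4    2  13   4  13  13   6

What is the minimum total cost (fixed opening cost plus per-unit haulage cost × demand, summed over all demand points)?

Open {H1, H2, H3}; cheapest assignment that respects the capacities:
  H1 (cap 13, load 12): C3 — cost 12×4 = 48
  H2 (cap 30, load 21): C1, C2, C4, C5 — cost 2×12 + 5×3 + 6×4 + 8×2 = 79
  H3 (cap 15, load 12): C6 — cost 12×4 = 48
  Shipping 175, fixed 175 → total 350.
  Any other capacity-feasible assignment to {H1, H2, H3} ships for at least 175.
Compare {H1, H3, H4}: its best feasible assignment gives total 380.
Compare {H2, H4}: its best feasible assignment gives total 382.
Every other set of open sites that can feasibly serve all demand totals ≥ 380 even under its best assignment. Minimum: 350.

350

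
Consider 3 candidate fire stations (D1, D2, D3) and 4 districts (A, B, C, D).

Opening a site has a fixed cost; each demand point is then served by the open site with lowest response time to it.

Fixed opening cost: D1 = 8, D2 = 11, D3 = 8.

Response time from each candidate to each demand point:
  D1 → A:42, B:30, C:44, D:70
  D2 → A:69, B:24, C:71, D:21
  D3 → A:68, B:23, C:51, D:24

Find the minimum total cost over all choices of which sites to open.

149

Open {D1, D3}: assign each demand point to its cheapest open site.
  A→D1 42, B→D3 23, C→D1 44, D→D3 24
  response time 133, fixed 16 → total 149.
Compare {D1, D2}: response time 131 + fixed 19 = 150.
Compare {D1, D2, D3}: response time 130 + fixed 27 = 157.
Compare {D3}: response time 166 + fixed 8 = 174.
All other subsets cost ≥ 150. Minimum total cost: 149.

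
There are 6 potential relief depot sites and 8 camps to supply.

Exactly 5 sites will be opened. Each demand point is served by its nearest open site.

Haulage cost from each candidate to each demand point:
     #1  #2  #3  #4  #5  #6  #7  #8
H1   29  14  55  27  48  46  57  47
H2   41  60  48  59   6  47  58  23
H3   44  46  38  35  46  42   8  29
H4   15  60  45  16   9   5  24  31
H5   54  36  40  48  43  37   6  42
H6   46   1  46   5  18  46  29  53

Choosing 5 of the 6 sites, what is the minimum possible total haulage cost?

99

Open {H2, H3, H4, H5, H6}.
  #1→H4 15, #2→H6 1, #3→H3 38, #4→H6 5, #5→H2 6, #6→H4 5, #7→H5 6, #8→H2 23  ⇒ total 99.
Compare {H1, H2, H3, H4, H6}: total 101.
Compare {H1, H2, H4, H5, H6}: total 101.
No size-5 selection does better; minimum is 99.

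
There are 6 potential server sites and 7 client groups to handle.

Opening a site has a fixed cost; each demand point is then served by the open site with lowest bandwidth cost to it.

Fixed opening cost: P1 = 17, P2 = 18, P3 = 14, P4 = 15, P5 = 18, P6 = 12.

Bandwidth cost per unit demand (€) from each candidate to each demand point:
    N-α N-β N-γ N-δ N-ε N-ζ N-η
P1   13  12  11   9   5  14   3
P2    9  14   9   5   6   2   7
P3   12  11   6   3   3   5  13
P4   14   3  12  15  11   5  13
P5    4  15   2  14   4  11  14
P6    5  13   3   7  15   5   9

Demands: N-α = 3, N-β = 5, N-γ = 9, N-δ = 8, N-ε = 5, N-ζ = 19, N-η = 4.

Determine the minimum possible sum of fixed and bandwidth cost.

215

Open {P2, P3, P4, P5}: assign each demand point to its cheapest open site.
  N-α→P5 3×4=12, N-β→P4 5×3=15, N-γ→P5 9×2=18, N-δ→P3 8×3=24, N-ε→P3 5×3=15, N-ζ→P2 19×2=38, N-η→P2 4×7=28
  bandwidth cost 150, fixed 65 → total 215.
Compare {P1, P2, P3, P4, P5}: bandwidth cost 134 + fixed 82 = 216.
Compare {P2, P3, P4, P6}: bandwidth cost 162 + fixed 59 = 221.
Compare {P2, P4, P5}: bandwidth cost 171 + fixed 51 = 222.
All other subsets cost ≥ 216. Minimum total cost: 215.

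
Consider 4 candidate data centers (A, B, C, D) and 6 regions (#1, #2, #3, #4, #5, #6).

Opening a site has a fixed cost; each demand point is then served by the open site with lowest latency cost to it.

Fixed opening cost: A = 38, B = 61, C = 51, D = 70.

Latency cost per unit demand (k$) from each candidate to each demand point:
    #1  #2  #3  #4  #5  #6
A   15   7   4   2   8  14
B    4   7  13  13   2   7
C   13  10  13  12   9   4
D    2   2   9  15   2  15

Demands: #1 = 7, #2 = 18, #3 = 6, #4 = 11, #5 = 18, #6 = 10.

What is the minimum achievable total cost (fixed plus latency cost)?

331

Open {A, C, D}: assign each demand point to its cheapest open site.
  #1→D 7×2=14, #2→D 18×2=36, #3→A 6×4=24, #4→A 11×2=22, #5→D 18×2=36, #6→C 10×4=40
  latency cost 172, fixed 159 → total 331.
Compare {A, B, D}: latency cost 202 + fixed 169 = 371.
Compare {A, D}: latency cost 272 + fixed 108 = 380.
Compare {A, B, C, D}: latency cost 172 + fixed 220 = 392.
All other subsets cost ≥ 371. Minimum total cost: 331.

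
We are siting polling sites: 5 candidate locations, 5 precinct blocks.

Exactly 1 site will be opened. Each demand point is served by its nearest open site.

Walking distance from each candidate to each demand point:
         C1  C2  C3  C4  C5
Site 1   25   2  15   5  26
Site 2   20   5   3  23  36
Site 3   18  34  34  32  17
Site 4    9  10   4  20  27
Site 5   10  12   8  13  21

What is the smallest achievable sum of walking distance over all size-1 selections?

Open {Site 5}.
  C1→Site 5 10, C2→Site 5 12, C3→Site 5 8, C4→Site 5 13, C5→Site 5 21  ⇒ total 64.
Compare {Site 4}: total 70.
Compare {Site 1}: total 73.
No size-1 selection does better; minimum is 64.

64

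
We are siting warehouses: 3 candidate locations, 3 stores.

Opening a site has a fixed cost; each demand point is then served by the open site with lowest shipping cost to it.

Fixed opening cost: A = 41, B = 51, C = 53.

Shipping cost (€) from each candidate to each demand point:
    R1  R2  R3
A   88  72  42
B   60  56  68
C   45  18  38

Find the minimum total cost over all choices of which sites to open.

Open {C}: assign each demand point to its cheapest open site.
  R1→C 45, R2→C 18, R3→C 38
  shipping cost 101, fixed 53 → total 154.
Compare {A, C}: shipping cost 101 + fixed 94 = 195.
Compare {B, C}: shipping cost 101 + fixed 104 = 205.
Compare {B}: shipping cost 184 + fixed 51 = 235.
All other subsets cost ≥ 195. Minimum total cost: 154.

154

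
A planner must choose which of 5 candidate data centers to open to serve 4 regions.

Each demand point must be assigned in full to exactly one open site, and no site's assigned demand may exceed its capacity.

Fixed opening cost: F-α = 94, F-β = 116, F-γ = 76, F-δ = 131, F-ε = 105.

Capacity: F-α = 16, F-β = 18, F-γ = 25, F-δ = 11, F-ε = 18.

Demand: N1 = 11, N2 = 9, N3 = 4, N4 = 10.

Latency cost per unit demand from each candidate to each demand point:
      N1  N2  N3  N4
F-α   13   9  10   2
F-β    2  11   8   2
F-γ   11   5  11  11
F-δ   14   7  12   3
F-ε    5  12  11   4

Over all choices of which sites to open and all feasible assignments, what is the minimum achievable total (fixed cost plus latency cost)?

396

Open {F-α, F-γ}; cheapest assignment that respects the capacities:
  F-α (cap 16, load 14): N3, N4 — cost 4×10 + 10×2 = 60
  F-γ (cap 25, load 20): N1, N2 — cost 11×11 + 9×5 = 166
  Shipping 226, fixed 170 → total 396.
  Any other capacity-feasible assignment to {F-α, F-γ} ships for at least 226.
Compare {F-β, F-γ}: its best feasible assignment gives total 401.
Compare {F-α, F-β, F-γ}: its best feasible assignment gives total 405.
Every other set of open sites that can feasibly serve all demand totals ≥ 401 even under its best assignment. Minimum: 396.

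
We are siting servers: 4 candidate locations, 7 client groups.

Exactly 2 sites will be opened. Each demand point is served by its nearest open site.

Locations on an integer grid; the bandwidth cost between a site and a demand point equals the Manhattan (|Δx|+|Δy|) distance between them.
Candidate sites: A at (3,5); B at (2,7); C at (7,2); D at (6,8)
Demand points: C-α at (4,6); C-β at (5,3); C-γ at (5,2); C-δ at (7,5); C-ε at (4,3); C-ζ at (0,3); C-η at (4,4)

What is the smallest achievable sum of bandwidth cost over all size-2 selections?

20

Open {A, C}.
  C-α→A 2, C-β→C 3, C-γ→C 2, C-δ→C 3, C-ε→A 3, C-ζ→A 5, C-η→A 2  ⇒ total 20.
Compare {A, B}: total 25.
Compare {A, D}: total 25.
No size-2 selection does better; minimum is 20.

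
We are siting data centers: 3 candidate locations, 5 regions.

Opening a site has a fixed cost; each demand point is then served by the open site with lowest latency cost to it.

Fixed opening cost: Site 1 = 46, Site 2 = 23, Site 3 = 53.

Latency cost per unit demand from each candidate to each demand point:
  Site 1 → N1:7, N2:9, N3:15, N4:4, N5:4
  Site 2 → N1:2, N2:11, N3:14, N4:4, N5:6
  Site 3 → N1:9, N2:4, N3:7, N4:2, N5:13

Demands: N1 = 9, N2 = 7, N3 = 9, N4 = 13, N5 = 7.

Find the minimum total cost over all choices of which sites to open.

Open {Site 2, Site 3}: assign each demand point to its cheapest open site.
  N1→Site 2 9×2=18, N2→Site 3 7×4=28, N3→Site 3 9×7=63, N4→Site 3 13×2=26, N5→Site 2 7×6=42
  latency cost 177, fixed 76 → total 253.
Compare {Site 1, Site 2, Site 3}: latency cost 163 + fixed 122 = 285.
Compare {Site 1, Site 3}: latency cost 208 + fixed 99 = 307.
Compare {Site 2}: latency cost 315 + fixed 23 = 338.
All other subsets cost ≥ 285. Minimum total cost: 253.

253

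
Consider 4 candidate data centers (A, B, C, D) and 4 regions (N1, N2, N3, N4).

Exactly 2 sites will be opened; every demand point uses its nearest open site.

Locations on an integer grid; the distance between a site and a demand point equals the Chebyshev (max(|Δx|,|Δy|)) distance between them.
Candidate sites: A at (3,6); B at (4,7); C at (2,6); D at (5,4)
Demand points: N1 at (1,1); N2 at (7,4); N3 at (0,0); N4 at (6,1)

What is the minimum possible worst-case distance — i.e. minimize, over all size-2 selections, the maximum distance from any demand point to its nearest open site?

Open {A, D}.
  Farthest demand point is N3 at distance 5 (to D); all others are ≤ 5.
With {B, D} the worst case is 5.
With {C, D} the worst case is 5.
No size-2 selection achieves below 5.

5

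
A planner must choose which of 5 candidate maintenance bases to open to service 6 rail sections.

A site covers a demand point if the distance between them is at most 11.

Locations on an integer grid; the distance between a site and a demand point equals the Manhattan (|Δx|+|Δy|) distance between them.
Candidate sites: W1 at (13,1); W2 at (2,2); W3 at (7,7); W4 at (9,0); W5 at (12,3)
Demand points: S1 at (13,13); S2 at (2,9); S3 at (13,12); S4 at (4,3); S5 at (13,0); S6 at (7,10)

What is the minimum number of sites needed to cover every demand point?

2

Coverage sets (demand points within 11 of each site):
  W1: {S3, S4, S5}
  W2: {S2, S4}
  W3: {S2, S3, S4, S6}
  W4: {S4, S5}
  W5: {S1, S3, S4, S5}
No single site covers all 6 demand points.
But {W3, W5} covers everything, so the minimum is 2.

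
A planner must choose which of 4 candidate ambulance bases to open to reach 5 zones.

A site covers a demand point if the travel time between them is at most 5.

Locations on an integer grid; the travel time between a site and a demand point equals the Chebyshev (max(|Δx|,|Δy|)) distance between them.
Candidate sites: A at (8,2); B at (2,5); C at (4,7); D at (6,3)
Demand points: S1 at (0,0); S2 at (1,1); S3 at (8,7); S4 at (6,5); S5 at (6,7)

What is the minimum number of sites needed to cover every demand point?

Coverage sets (demand points within 5 of each site):
  A: {S3, S4, S5}
  B: {S1, S2, S4, S5}
  C: {S3, S4, S5}
  D: {S2, S3, S4, S5}
No single site covers all 5 demand points.
But {A, B} covers everything, so the minimum is 2.

2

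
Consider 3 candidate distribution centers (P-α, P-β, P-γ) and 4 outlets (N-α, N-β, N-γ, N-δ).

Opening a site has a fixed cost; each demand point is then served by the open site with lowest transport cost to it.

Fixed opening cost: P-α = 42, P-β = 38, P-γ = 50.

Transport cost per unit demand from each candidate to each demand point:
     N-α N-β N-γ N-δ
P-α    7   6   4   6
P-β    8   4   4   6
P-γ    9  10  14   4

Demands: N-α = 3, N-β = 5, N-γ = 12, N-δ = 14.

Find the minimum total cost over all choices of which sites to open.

214

Open {P-β}: assign each demand point to its cheapest open site.
  N-α→P-β 3×8=24, N-β→P-β 5×4=20, N-γ→P-β 12×4=48, N-δ→P-β 14×6=84
  transport cost 176, fixed 38 → total 214.
Compare {P-α}: transport cost 183 + fixed 42 = 225.
Compare {P-β, P-γ}: transport cost 148 + fixed 88 = 236.
Compare {P-α, P-γ}: transport cost 155 + fixed 92 = 247.
All other subsets cost ≥ 225. Minimum total cost: 214.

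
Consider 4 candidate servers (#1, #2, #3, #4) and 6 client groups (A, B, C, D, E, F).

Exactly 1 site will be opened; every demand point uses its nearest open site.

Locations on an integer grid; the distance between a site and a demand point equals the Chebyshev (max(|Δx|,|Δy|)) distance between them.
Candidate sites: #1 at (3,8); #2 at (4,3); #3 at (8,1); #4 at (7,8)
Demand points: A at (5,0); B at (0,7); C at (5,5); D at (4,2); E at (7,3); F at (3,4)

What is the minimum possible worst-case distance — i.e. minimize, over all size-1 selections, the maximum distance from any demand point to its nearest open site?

Open {#2}.
  Farthest demand point is B at distance 4 (to #2); all others are ≤ 4.
With {#1} the worst case is 8.
With {#3} the worst case is 8.
No size-1 selection achieves below 4.

4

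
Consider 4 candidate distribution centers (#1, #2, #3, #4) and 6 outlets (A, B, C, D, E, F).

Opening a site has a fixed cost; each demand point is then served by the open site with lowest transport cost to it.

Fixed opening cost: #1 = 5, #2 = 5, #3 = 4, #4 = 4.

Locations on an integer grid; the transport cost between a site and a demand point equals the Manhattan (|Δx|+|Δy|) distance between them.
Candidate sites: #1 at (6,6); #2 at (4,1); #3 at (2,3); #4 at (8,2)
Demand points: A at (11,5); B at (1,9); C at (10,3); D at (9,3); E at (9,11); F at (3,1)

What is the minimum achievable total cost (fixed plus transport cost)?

39

Open {#3, #4}: assign each demand point to its cheapest open site.
  A→#4 6, B→#3 7, C→#4 3, D→#4 2, E→#4 10, F→#3 3
  transport cost 31, fixed 8 → total 39.
Compare {#1, #4}: transport cost 33 + fixed 9 = 42.
Compare {#2, #4}: transport cost 33 + fixed 9 = 42.
Compare {#1, #2, #4}: transport cost 28 + fixed 14 = 42.
All other subsets cost ≥ 42. Minimum total cost: 39.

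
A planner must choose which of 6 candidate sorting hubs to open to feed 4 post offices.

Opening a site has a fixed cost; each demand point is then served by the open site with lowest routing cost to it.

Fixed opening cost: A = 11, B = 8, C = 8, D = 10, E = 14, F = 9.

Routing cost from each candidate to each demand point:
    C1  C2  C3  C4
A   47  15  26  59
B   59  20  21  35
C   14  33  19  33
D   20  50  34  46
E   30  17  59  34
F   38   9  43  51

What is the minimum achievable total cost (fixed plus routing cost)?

Open {C, F}: assign each demand point to its cheapest open site.
  C1→C 14, C2→F 9, C3→C 19, C4→C 33
  routing cost 75, fixed 17 → total 92.
Compare {A, C}: routing cost 81 + fixed 19 = 100.
Compare {B, C, F}: routing cost 75 + fixed 25 = 100.
Compare {B, C}: routing cost 86 + fixed 16 = 102.
All other subsets cost ≥ 100. Minimum total cost: 92.

92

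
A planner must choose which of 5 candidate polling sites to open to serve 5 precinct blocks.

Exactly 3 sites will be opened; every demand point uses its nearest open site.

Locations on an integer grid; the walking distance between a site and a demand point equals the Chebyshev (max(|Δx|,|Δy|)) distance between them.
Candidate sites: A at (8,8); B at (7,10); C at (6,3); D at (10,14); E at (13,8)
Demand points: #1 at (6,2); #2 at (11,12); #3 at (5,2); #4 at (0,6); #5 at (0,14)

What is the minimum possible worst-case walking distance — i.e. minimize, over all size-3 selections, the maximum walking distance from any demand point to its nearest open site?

Open {A, B, C}.
  Farthest demand point is #5 at walking distance 7 (to B); all others are ≤ 7.
With {A, B, D} the worst case is 7.
With {A, B, E} the worst case is 7.
No size-3 selection achieves below 7.

7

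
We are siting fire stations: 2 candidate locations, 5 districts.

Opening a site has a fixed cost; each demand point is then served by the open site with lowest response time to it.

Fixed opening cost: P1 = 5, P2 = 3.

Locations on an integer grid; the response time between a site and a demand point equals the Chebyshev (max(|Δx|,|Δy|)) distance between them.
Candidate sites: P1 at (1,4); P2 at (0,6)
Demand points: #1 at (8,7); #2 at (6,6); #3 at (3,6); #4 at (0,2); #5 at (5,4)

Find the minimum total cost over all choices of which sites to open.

25

Open {P1}: assign each demand point to its cheapest open site.
  #1→P1 7, #2→P1 5, #3→P1 2, #4→P1 2, #5→P1 4
  response time 20, fixed 5 → total 25.
Compare {P1, P2}: response time 20 + fixed 8 = 28.
Compare {P2}: response time 26 + fixed 3 = 29.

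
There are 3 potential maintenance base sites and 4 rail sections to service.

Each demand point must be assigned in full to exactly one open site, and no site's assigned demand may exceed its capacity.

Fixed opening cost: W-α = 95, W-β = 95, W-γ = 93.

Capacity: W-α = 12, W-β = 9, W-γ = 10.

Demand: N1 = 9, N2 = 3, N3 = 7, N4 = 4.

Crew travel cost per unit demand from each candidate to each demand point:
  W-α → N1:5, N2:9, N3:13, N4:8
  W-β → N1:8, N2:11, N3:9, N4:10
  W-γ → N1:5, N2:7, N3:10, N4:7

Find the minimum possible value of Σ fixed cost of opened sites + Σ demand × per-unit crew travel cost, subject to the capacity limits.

440

Open {W-α, W-β, W-γ}; cheapest assignment that respects the capacities:
  W-α (cap 12, load 9): N1 — cost 9×5 = 45
  W-β (cap 9, load 7): N3 — cost 7×9 = 63
  W-γ (cap 10, load 7): N2, N4 — cost 3×7 + 4×7 = 49
  Shipping 157, fixed 283 → total 440.
  Any other capacity-feasible assignment to {W-α, W-β, W-γ} ships for at least 157.
Total demand is 23 and no other set of sites has combined capacity ≥ 23, so {W-α, W-β, W-γ} is the only feasible choice of open sites. Minimum: 440.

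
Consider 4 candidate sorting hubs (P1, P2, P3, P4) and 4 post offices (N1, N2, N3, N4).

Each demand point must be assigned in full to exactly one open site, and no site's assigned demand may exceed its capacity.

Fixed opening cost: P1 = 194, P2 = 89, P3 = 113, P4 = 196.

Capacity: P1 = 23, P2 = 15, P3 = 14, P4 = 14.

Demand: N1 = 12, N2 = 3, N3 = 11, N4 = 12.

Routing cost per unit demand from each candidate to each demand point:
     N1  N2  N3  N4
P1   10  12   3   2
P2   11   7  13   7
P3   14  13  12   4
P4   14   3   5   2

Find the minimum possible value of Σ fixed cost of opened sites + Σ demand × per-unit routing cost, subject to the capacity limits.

Open {P1, P2}; cheapest assignment that respects the capacities:
  P1 (cap 23, load 23): N3, N4 — cost 11×3 + 12×2 = 57
  P2 (cap 15, load 15): N1, N2 — cost 12×11 + 3×7 = 153
  Shipping 210, fixed 283 → total 493.
  Any other capacity-feasible assignment to {P1, P2} ships for at least 210.
Compare {P1, P2, P3}: its best feasible assignment gives total 606.
Compare {P2, P3, P4}: its best feasible assignment gives total 642.
Every other set of open sites that can feasibly serve all demand totals ≥ 606 even under its best assignment. Minimum: 493.

493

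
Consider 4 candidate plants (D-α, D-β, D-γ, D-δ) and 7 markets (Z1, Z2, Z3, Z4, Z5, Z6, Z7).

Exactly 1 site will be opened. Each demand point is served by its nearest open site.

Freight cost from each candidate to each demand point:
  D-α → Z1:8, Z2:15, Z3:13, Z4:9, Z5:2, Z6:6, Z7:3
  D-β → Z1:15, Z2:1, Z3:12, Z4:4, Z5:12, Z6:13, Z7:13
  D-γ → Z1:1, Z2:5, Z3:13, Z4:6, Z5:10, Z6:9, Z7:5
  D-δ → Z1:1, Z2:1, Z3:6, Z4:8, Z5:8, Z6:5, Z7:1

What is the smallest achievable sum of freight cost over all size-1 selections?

30

Open {D-δ}.
  Z1→D-δ 1, Z2→D-δ 1, Z3→D-δ 6, Z4→D-δ 8, Z5→D-δ 8, Z6→D-δ 5, Z7→D-δ 1  ⇒ total 30.
Compare {D-γ}: total 49.
Compare {D-α}: total 56.
No size-1 selection does better; minimum is 30.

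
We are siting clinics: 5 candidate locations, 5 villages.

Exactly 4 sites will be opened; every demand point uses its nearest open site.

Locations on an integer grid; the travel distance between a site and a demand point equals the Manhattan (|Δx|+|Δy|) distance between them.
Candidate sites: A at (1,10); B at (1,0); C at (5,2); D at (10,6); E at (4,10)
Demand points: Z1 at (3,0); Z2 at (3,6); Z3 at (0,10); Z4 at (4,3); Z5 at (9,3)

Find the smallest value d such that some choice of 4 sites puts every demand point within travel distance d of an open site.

Open {A, B, C, E}.
  Farthest demand point is Z2 at travel distance 5 (to E); all others are ≤ 5.
With {A, C, D, E} the worst case is 5.
With {B, C, D, E} the worst case is 5.
No size-4 selection achieves below 5.

5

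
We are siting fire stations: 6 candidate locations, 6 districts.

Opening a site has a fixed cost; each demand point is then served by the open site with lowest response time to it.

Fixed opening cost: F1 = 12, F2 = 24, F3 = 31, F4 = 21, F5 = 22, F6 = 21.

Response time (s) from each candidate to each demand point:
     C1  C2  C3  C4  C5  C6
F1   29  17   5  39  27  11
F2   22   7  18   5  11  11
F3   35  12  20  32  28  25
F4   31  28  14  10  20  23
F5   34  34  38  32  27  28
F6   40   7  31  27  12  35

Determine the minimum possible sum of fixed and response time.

Open {F1, F2}: assign each demand point to its cheapest open site.
  C1→F2 22, C2→F2 7, C3→F1 5, C4→F2 5, C5→F2 11, C6→F1 11
  response time 61, fixed 36 → total 97.
Compare {F2}: response time 74 + fixed 24 = 98.
Compare {F2, F4}: response time 70 + fixed 45 = 115.
Compare {F1, F2, F4}: response time 61 + fixed 57 = 118.
All other subsets cost ≥ 98. Minimum total cost: 97.

97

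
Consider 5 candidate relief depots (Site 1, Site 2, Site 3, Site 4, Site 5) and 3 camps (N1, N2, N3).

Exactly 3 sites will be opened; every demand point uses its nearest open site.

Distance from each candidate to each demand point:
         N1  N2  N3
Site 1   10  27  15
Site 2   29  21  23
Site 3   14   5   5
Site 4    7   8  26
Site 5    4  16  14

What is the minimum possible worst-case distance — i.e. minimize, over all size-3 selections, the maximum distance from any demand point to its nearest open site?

5

Open {Site 1, Site 3, Site 5}.
  Farthest demand point is N2 at distance 5 (to Site 3); all others are ≤ 5.
With {Site 2, Site 3, Site 5} the worst case is 5.
With {Site 3, Site 4, Site 5} the worst case is 5.
No size-3 selection achieves below 5.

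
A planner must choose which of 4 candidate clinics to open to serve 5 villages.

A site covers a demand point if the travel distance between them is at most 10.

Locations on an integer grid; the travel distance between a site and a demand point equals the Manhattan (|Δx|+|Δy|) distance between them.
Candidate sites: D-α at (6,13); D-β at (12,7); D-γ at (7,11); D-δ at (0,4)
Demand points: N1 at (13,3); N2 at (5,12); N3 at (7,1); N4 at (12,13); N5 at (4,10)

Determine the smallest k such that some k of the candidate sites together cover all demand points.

Coverage sets (demand points within 10 of each site):
  D-α: {N2, N4, N5}
  D-β: {N1, N4}
  D-γ: {N2, N3, N4, N5}
  D-δ: {N3, N5}
No single site covers all 5 demand points.
But {D-β, D-γ} covers everything, so the minimum is 2.

2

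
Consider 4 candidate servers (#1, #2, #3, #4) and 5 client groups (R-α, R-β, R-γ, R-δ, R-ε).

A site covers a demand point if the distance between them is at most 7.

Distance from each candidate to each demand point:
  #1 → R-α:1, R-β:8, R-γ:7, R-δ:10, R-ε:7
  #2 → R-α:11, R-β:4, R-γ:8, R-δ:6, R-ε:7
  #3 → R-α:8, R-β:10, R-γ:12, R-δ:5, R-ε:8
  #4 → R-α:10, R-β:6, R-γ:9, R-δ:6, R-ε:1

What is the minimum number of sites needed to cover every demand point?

2

Coverage sets (demand points within 7 of each site):
  #1: {R-α, R-γ, R-ε}
  #2: {R-β, R-δ, R-ε}
  #3: {R-δ}
  #4: {R-β, R-δ, R-ε}
No single site covers all 5 demand points.
But {#1, #2} covers everything, so the minimum is 2.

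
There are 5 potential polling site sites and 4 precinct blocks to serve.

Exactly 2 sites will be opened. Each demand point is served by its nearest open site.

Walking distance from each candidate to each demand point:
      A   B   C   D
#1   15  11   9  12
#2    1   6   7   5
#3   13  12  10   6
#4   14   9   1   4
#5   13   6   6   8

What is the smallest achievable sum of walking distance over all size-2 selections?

Open {#2, #4}.
  A→#2 1, B→#2 6, C→#4 1, D→#4 4  ⇒ total 12.
Compare {#2, #5}: total 18.
Compare {#1, #2}: total 19.
No size-2 selection does better; minimum is 12.

12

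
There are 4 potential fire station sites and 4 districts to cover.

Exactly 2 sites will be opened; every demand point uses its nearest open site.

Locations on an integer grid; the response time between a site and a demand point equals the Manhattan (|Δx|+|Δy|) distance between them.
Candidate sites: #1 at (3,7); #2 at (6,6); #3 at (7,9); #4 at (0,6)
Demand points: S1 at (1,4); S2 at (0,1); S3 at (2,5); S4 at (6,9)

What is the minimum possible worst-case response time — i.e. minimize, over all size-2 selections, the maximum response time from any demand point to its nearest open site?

5

Open {#1, #4}.
  Farthest demand point is S2 at response time 5 (to #4); all others are ≤ 5.
With {#2, #4} the worst case is 5.
With {#3, #4} the worst case is 5.
No size-2 selection achieves below 5.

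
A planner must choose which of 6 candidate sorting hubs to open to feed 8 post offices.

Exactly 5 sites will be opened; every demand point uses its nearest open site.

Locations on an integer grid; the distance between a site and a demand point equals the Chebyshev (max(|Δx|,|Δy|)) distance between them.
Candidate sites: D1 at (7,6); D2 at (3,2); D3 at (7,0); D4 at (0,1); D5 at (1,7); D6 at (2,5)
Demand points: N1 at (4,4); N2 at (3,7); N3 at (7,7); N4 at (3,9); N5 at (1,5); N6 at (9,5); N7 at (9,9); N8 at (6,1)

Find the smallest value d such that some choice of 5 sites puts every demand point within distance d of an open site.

Open {D1, D2, D3, D4, D5}.
  Farthest demand point is N7 at distance 3 (to D1); all others are ≤ 3.
With {D1, D2, D3, D5, D6} the worst case is 3.
With {D1, D2, D4, D5, D6} the worst case is 3.
No size-5 selection achieves below 3.

3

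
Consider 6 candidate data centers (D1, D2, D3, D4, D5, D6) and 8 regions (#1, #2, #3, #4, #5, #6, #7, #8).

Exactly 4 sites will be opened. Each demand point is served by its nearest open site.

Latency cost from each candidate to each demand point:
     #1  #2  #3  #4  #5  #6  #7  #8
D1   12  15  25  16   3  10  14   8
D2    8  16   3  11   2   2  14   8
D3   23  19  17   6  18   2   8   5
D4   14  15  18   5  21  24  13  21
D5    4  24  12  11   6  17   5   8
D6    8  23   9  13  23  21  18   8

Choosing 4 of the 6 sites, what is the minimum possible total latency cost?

41

Open {D2, D3, D4, D5}.
  #1→D5 4, #2→D4 15, #3→D2 3, #4→D4 5, #5→D2 2, #6→D2 2, #7→D5 5, #8→D3 5  ⇒ total 41.
Compare {D1, D2, D3, D5}: total 42.
Compare {D2, D3, D5, D6}: total 43.
No size-4 selection does better; minimum is 41.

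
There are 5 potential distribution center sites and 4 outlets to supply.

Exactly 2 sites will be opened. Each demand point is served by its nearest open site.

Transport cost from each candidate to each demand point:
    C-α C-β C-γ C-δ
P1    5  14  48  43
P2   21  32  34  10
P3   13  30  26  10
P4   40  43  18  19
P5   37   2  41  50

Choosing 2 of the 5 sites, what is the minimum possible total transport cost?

Open {P3, P5}.
  C-α→P3 13, C-β→P5 2, C-γ→P3 26, C-δ→P3 10  ⇒ total 51.
Compare {P1, P3}: total 55.
Compare {P1, P4}: total 56.
No size-2 selection does better; minimum is 51.

51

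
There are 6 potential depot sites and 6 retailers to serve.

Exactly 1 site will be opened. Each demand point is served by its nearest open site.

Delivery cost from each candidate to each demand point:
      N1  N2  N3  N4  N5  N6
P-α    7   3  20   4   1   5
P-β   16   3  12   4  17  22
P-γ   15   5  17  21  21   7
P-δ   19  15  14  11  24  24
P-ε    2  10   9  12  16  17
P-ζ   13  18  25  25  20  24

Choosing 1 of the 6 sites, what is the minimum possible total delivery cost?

Open {P-α}.
  N1→P-α 7, N2→P-α 3, N3→P-α 20, N4→P-α 4, N5→P-α 1, N6→P-α 5  ⇒ total 40.
Compare {P-ε}: total 66.
Compare {P-β}: total 74.
No size-1 selection does better; minimum is 40.

40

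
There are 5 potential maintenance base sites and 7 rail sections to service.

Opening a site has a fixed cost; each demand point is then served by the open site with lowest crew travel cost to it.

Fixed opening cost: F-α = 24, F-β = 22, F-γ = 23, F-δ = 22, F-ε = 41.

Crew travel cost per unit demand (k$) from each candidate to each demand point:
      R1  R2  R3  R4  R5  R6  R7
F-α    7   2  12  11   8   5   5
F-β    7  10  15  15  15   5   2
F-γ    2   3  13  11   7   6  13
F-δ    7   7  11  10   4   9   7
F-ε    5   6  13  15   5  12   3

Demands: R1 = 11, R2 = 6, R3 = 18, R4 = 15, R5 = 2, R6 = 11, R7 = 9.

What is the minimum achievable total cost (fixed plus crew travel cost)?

Open {F-β, F-γ, F-δ}: assign each demand point to its cheapest open site.
  R1→F-γ 11×2=22, R2→F-γ 6×3=18, R3→F-δ 18×11=198, R4→F-δ 15×10=150, R5→F-δ 2×4=8, R6→F-β 11×5=55, R7→F-β 9×2=18
  crew travel cost 469, fixed 67 → total 536.
Compare {F-α, F-β, F-γ, F-δ}: crew travel cost 463 + fixed 91 = 554.
Compare {F-α, F-γ, F-δ}: crew travel cost 490 + fixed 69 = 559.
Compare {F-γ, F-δ}: crew travel cost 525 + fixed 45 = 570.
All other subsets cost ≥ 554. Minimum total cost: 536.

536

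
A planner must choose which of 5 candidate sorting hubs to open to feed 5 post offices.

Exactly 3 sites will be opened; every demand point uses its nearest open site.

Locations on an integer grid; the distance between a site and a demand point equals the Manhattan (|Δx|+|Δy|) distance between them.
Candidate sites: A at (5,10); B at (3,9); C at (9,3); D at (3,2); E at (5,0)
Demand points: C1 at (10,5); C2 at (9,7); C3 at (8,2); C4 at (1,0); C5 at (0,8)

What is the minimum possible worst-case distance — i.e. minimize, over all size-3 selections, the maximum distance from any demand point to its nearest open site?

Open {B, C, D}.
  Farthest demand point is C2 at distance 4 (to C); all others are ≤ 4.
With {B, C, E} the worst case is 4.
With {A, C, D} the worst case is 7.
No size-3 selection achieves below 4.

4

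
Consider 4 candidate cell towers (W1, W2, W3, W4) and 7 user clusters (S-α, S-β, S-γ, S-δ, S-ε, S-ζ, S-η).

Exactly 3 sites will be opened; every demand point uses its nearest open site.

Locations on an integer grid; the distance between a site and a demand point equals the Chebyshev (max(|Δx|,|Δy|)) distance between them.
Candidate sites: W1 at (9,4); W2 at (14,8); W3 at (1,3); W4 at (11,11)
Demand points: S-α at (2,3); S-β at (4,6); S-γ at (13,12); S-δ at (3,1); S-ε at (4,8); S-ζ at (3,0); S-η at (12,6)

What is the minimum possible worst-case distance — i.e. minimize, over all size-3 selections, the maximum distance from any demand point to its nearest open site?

5

Open {W1, W2, W3}.
  Farthest demand point is S-ε at distance 5 (to W1); all others are ≤ 5.
With {W1, W3, W4} the worst case is 5.
With {W2, W3, W4} the worst case is 5.
No size-3 selection achieves below 5.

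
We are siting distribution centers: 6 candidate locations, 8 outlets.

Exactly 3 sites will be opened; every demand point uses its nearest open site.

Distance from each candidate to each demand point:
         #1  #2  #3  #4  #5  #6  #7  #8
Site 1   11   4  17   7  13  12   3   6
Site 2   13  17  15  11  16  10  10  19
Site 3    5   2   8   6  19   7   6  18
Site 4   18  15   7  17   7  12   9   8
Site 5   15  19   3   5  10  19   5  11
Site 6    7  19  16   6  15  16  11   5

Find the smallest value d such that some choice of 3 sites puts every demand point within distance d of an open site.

7

Open {Site 1, Site 3, Site 4}.
  Farthest demand point is #3 at distance 7 (to Site 4); all others are ≤ 7.
With {Site 3, Site 4, Site 6} the worst case is 7.
With {Site 2, Site 3, Site 4} the worst case is 8.
No size-3 selection achieves below 7.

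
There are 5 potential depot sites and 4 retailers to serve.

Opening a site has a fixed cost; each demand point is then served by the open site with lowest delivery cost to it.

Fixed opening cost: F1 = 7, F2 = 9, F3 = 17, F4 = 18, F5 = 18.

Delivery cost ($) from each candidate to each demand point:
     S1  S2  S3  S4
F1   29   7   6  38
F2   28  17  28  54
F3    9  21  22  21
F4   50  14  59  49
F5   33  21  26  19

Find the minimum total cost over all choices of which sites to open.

Open {F1, F3}: assign each demand point to its cheapest open site.
  S1→F3 9, S2→F1 7, S3→F1 6, S4→F3 21
  delivery cost 43, fixed 24 → total 67.
Compare {F1, F2, F3}: delivery cost 43 + fixed 33 = 76.
Compare {F1, F3, F5}: delivery cost 41 + fixed 42 = 83.
Compare {F1, F3, F4}: delivery cost 43 + fixed 42 = 85.
All other subsets cost ≥ 76. Minimum total cost: 67.

67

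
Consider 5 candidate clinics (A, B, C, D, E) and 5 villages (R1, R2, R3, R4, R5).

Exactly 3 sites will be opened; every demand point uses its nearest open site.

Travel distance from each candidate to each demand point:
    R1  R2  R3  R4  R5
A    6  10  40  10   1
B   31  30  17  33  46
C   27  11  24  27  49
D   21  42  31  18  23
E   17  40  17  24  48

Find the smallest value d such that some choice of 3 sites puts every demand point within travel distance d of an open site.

17

Open {A, B, C}.
  Farthest demand point is R3 at travel distance 17 (to B); all others are ≤ 17.
With {A, B, D} the worst case is 17.
With {A, B, E} the worst case is 17.
No size-3 selection achieves below 17.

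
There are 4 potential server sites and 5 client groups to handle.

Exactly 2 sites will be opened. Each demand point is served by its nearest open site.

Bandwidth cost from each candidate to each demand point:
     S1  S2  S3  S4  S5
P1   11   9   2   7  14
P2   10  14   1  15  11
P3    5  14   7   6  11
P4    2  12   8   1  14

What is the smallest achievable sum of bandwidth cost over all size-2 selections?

Open {P2, P4}.
  S1→P4 2, S2→P4 12, S3→P2 1, S4→P4 1, S5→P2 11  ⇒ total 27.
Compare {P1, P4}: total 28.
Compare {P1, P3}: total 33.
No size-2 selection does better; minimum is 27.

27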